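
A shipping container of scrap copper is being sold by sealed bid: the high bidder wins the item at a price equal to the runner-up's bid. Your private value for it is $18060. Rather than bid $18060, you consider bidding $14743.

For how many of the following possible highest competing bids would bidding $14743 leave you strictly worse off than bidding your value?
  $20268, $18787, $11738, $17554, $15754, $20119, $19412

The deviation hurts exactly when the highest competing bid lies strictly between $14743 and $18060 — underbidding then forfeits a profitable win.
$20268: above both → same outcome either way.
$18787: above both → same outcome either way.
$11738: below both → same outcome either way.
$17554: inside the interval → strictly worse (loss $506).
$15754: inside the interval → strictly worse (loss $2306).
$20119: above both → same outcome either way.
$19412: above both → same outcome either way.
Count: 2.

2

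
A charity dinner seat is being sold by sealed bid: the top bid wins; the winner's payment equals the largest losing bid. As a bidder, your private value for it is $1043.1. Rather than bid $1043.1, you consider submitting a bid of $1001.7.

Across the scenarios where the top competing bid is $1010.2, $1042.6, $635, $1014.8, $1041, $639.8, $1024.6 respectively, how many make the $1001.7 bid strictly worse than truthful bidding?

The deviation hurts exactly when the highest competing bid lies strictly between $1001.7 and $1043.1 — underbidding then forfeits a profitable win.
$1010.2: inside the interval → strictly worse (loss $32.9).
$1042.6: inside the interval → strictly worse (loss $0.5).
$635: below both → same outcome either way.
$1014.8: inside the interval → strictly worse (loss $28.3).
$1041: inside the interval → strictly worse (loss $2.1).
$639.8: below both → same outcome either way.
$1024.6: inside the interval → strictly worse (loss $18.5).
Count: 5.

5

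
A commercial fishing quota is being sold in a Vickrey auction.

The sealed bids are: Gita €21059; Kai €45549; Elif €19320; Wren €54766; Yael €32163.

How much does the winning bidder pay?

Highest bid: Wren at €54766, so Wren wins.
Second-highest bid: Kai at €45549 — that is the price the winner pays.

€45549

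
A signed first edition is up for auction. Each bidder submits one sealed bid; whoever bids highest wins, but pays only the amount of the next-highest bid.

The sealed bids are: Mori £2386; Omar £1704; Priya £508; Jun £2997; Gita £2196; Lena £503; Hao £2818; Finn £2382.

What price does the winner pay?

£2818

Highest bid: Jun at £2997, so Jun wins.
Second-highest bid: Hao at £2818 — that is the price the winner pays.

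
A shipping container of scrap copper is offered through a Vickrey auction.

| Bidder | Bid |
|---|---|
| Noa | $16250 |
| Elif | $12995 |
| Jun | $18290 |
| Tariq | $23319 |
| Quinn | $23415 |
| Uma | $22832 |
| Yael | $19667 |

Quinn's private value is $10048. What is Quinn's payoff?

−$13271

Highest bid: Quinn at $23415, so Quinn wins.
Second-highest bid: Tariq at $23319 — that is the price the winner pays.
Quinn's payoff = value − price = $10048 − $23319 = −$13271.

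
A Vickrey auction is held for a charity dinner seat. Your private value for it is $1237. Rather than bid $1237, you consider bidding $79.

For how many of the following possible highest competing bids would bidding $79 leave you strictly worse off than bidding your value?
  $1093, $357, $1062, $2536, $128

The deviation hurts exactly when the highest competing bid lies strictly between $79 and $1237 — underbidding then forfeits a profitable win.
$1093: inside the interval → strictly worse (loss $144).
$357: inside the interval → strictly worse (loss $880).
$1062: inside the interval → strictly worse (loss $175).
$2536: above both → same outcome either way.
$128: inside the interval → strictly worse (loss $1109).
Count: 4.

4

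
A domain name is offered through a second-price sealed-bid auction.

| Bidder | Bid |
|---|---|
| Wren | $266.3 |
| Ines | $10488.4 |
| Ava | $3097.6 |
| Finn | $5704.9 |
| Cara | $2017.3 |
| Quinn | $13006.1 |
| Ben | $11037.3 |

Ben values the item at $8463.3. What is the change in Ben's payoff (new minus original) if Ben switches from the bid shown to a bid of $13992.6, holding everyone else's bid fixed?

−$4542.8

The highest bid among the other bidders is $13006.1; Ben's bid doesn't change that.
Original bid $11037.3: Ben is not highest (top rival bid is $13006.1); payoff $0.
Alternative bid $13992.6: Ben is highest, pays the top rival bid $13006.1; payoff $8463.3 − $13006.1 = −$4542.8.
Change in payoff = −$4542.8 − ($0) = −$4542.8.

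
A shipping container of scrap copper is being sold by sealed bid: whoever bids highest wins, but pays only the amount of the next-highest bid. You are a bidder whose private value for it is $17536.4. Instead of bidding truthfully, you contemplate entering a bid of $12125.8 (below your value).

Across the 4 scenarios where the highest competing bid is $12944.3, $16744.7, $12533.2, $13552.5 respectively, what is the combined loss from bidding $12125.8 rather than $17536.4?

$14370.9

The deviation costs you only when the competing bid falls strictly between $12125.8 and $17536.4; elsewhere both bids give the same outcome.
$12944.3: truthful payoff $4592.1, deviation payoff $0 → loss $4592.1.
$16744.7: truthful payoff $791.7, deviation payoff $0 → loss $791.7.
$12533.2: truthful payoff $5003.2, deviation payoff $0 → loss $5003.2.
$13552.5: truthful payoff $3983.9, deviation payoff $0 → loss $3983.9.
Total loss = $4592.1 + $791.7 + $5003.2 + $3983.9 = $14370.9.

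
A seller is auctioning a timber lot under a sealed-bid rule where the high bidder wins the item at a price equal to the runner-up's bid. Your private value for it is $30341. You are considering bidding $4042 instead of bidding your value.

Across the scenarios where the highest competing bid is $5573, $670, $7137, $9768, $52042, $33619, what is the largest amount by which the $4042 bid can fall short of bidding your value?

$24768

$5573: truthful gives $24768, deviation gives $0 → loss $24768.
$670: same outcome either way → loss $0.
$7137: truthful gives $23204, deviation gives $0 → loss $23204.
$9768: truthful gives $20573, deviation gives $0 → loss $20573.
$52042: same outcome either way → loss $0.
$33619: same outcome either way → loss $0.
Maximum loss: $24768.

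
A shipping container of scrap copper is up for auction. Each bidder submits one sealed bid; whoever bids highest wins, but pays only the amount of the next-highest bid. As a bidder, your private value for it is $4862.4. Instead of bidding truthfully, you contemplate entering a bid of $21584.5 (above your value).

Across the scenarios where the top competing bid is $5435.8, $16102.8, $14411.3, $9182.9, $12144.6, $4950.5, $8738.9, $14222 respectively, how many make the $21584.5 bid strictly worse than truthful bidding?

The deviation hurts exactly when the highest competing bid lies strictly between $4862.4 and $21584.5 — overbidding then wins at a price above your value.
$5435.8: inside the interval → strictly worse (loss $573.4).
$16102.8: inside the interval → strictly worse (loss $11240.4).
$14411.3: inside the interval → strictly worse (loss $9548.9).
$9182.9: inside the interval → strictly worse (loss $4320.5).
$12144.6: inside the interval → strictly worse (loss $7282.2).
$4950.5: inside the interval → strictly worse (loss $88.1).
$8738.9: inside the interval → strictly worse (loss $3876.5).
$14222: inside the interval → strictly worse (loss $9359.6).
Count: 8.

8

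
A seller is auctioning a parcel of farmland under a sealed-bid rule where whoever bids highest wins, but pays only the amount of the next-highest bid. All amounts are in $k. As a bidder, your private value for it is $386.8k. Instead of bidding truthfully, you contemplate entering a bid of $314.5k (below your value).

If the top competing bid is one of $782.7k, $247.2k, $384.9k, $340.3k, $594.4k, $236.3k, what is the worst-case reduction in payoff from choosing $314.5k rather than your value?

$782.7k: same outcome either way → loss $0k.
$247.2k: same outcome either way → loss $0k.
$384.9k: truthful gives $1.9k, deviation gives $0k → loss $1.9k.
$340.3k: truthful gives $46.5k, deviation gives $0k → loss $46.5k.
$594.4k: same outcome either way → loss $0k.
$236.3k: same outcome either way → loss $0k.
Maximum loss: $46.5k.

$46.5k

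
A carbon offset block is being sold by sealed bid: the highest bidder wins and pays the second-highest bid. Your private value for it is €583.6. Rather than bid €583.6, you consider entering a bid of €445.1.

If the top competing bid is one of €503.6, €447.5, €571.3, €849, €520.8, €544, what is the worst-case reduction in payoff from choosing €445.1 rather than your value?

€136.1

€503.6: truthful gives €80, deviation gives €0 → loss €80.
€447.5: truthful gives €136.1, deviation gives €0 → loss €136.1.
€571.3: truthful gives €12.3, deviation gives €0 → loss €12.3.
€849: same outcome either way → loss €0.
€520.8: truthful gives €62.8, deviation gives €0 → loss €62.8.
€544: truthful gives €39.6, deviation gives €0 → loss €39.6.
Maximum loss: €136.1.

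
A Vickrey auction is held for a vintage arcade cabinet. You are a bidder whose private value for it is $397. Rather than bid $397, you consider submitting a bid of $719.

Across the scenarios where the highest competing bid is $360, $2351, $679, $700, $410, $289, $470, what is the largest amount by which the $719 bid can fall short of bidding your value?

$303

$360: same outcome either way → loss $0.
$2351: same outcome either way → loss $0.
$679: truthful gives $0, deviation gives −$282 → loss $282.
$700: truthful gives $0, deviation gives −$303 → loss $303.
$410: truthful gives $0, deviation gives −$13 → loss $13.
$289: same outcome either way → loss $0.
$470: truthful gives $0, deviation gives −$73 → loss $73.
Maximum loss: $303.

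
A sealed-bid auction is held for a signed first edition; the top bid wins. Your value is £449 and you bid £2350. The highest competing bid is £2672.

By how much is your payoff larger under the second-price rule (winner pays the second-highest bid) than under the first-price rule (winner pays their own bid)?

£0

Your bid £2350 is below £2672, so you lose under either rule.
Payoff is £0 in both cases; difference = £0.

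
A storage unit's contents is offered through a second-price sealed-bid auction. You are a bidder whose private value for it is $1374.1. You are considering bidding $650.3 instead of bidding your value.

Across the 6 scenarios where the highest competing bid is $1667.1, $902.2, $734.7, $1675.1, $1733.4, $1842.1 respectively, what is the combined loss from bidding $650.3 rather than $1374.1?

$1111.3

The deviation costs you only when the competing bid falls strictly between $650.3 and $1374.1; elsewhere both bids give the same outcome.
$1667.1: outcomes coincide → loss $0.
$902.2: truthful payoff $471.9, deviation payoff $0 → loss $471.9.
$734.7: truthful payoff $639.4, deviation payoff $0 → loss $639.4.
$1675.1: outcomes coincide → loss $0.
$1733.4: outcomes coincide → loss $0.
$1842.1: outcomes coincide → loss $0.
Total loss = $471.9 + $639.4 = $1111.3.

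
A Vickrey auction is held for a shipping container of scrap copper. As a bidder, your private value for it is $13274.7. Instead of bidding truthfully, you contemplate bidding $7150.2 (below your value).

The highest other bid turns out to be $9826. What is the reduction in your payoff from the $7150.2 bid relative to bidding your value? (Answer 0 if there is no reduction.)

$3448.7

Bidding your value $13274.7: you win (since $13274.7 > $9826) and pay $9826. Payoff $3448.7.
Bidding $7150.2: you lose. Payoff $0.
The competing bid $9826 lies between your shaded bid and your value, so underbidding forfeits an item you could have won at a profitable price.
Loss from deviating = $3448.7 − ($0) = $3448.7.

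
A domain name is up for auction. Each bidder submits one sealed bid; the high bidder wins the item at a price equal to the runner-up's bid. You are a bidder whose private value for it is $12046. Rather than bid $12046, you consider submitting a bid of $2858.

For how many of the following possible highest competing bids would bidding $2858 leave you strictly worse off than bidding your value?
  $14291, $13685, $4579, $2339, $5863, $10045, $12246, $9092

4

The deviation hurts exactly when the highest competing bid lies strictly between $2858 and $12046 — underbidding then forfeits a profitable win.
$14291: above both → same outcome either way.
$13685: above both → same outcome either way.
$4579: inside the interval → strictly worse (loss $7467).
$2339: below both → same outcome either way.
$5863: inside the interval → strictly worse (loss $6183).
$10045: inside the interval → strictly worse (loss $2001).
$12246: above both → same outcome either way.
$9092: inside the interval → strictly worse (loss $2954).
Count: 4.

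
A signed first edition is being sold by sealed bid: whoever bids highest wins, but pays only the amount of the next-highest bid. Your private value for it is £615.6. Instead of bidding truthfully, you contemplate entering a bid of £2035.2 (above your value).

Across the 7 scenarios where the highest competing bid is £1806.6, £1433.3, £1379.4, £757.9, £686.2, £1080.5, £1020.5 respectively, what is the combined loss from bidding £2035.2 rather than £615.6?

£3855.2

The deviation costs you only when the competing bid falls strictly between £615.6 and £2035.2; elsewhere both bids give the same outcome.
£1806.6: truthful payoff £0, deviation payoff −£1191 → loss £1191.
£1433.3: truthful payoff £0, deviation payoff −£817.7 → loss £817.7.
£1379.4: truthful payoff £0, deviation payoff −£763.8 → loss £763.8.
£757.9: truthful payoff £0, deviation payoff −£142.3 → loss £142.3.
£686.2: truthful payoff £0, deviation payoff −£70.6 → loss £70.6.
£1080.5: truthful payoff £0, deviation payoff −£464.9 → loss £464.9.
£1020.5: truthful payoff £0, deviation payoff −£404.9 → loss £404.9.
Total loss = £1191 + £817.7 + £763.8 + £142.3 + £70.6 + £464.9 + £404.9 = £3855.2.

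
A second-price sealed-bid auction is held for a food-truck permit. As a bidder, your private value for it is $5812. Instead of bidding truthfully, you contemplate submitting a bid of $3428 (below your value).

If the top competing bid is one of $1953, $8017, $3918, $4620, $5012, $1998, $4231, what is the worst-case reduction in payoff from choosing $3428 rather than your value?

$1894

$1953: same outcome either way → loss $0.
$8017: same outcome either way → loss $0.
$3918: truthful gives $1894, deviation gives $0 → loss $1894.
$4620: truthful gives $1192, deviation gives $0 → loss $1192.
$5012: truthful gives $800, deviation gives $0 → loss $800.
$1998: same outcome either way → loss $0.
$4231: truthful gives $1581, deviation gives $0 → loss $1581.
Maximum loss: $1894.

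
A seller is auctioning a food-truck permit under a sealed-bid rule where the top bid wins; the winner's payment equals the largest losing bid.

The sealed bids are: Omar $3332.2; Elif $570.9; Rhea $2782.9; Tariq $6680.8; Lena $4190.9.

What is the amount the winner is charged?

$4190.9

Highest bid: Tariq at $6680.8, so Tariq wins.
Second-highest bid: Lena at $4190.9 — that is the price the winner pays.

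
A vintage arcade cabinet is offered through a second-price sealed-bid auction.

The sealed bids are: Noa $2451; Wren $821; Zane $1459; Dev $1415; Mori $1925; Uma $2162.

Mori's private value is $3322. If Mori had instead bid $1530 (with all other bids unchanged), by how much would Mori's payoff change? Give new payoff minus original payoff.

The highest bid among the other bidders is $2451; Mori's bid doesn't change that.
Original bid $1925: Mori is not highest (top rival bid is $2451); payoff $0.
Alternative bid $1530: Mori is not highest (top rival bid is $2451); payoff $0.
Change in payoff = $0 − ($0) = $0.

$0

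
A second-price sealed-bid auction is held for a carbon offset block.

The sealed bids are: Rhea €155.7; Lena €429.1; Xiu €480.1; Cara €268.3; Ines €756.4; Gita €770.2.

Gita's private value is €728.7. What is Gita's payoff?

−€27.7

Highest bid: Gita at €770.2, so Gita wins.
Second-highest bid: Ines at €756.4 — that is the price the winner pays.
Gita's payoff = value − price = €728.7 − €756.4 = −€27.7.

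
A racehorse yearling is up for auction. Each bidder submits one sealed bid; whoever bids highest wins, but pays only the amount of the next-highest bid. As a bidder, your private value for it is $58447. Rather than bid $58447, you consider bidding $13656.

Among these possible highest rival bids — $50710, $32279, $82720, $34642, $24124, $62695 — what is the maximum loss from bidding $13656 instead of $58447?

$34323

$50710: truthful gives $7737, deviation gives $0 → loss $7737.
$32279: truthful gives $26168, deviation gives $0 → loss $26168.
$82720: same outcome either way → loss $0.
$34642: truthful gives $23805, deviation gives $0 → loss $23805.
$24124: truthful gives $34323, deviation gives $0 → loss $34323.
$62695: same outcome either way → loss $0.
Maximum loss: $34323.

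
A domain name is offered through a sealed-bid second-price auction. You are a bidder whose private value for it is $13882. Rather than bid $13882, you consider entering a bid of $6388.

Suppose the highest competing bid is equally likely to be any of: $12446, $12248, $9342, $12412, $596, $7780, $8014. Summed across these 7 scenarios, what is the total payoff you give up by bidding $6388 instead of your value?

$21050

The deviation costs you only when the competing bid falls strictly between $6388 and $13882; elsewhere both bids give the same outcome.
$12446: truthful payoff $1436, deviation payoff $0 → loss $1436.
$12248: truthful payoff $1634, deviation payoff $0 → loss $1634.
$9342: truthful payoff $4540, deviation payoff $0 → loss $4540.
$12412: truthful payoff $1470, deviation payoff $0 → loss $1470.
$596: outcomes coincide → loss $0.
$7780: truthful payoff $6102, deviation payoff $0 → loss $6102.
$8014: truthful payoff $5868, deviation payoff $0 → loss $5868.
Total loss = $1436 + $1634 + $4540 + $1470 + $6102 + $5868 = $21050.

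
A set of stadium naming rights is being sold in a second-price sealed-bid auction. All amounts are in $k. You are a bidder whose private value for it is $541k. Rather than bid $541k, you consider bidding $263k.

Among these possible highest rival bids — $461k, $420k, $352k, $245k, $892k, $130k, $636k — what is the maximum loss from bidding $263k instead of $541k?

$461k: truthful gives $80k, deviation gives $0k → loss $80k.
$420k: truthful gives $121k, deviation gives $0k → loss $121k.
$352k: truthful gives $189k, deviation gives $0k → loss $189k.
$245k: same outcome either way → loss $0k.
$892k: same outcome either way → loss $0k.
$130k: same outcome either way → loss $0k.
$636k: same outcome either way → loss $0k.
Maximum loss: $189k.

$189k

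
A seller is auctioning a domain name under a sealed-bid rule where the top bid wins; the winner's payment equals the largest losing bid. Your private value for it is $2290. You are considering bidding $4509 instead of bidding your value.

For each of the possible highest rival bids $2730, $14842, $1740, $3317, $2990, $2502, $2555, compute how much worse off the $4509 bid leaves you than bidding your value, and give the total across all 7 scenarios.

The deviation costs you only when the competing bid falls strictly between $2290 and $4509; elsewhere both bids give the same outcome.
$2730: truthful payoff $0, deviation payoff −$440 → loss $440.
$14842: outcomes coincide → loss $0.
$1740: outcomes coincide → loss $0.
$3317: truthful payoff $0, deviation payoff −$1027 → loss $1027.
$2990: truthful payoff $0, deviation payoff −$700 → loss $700.
$2502: truthful payoff $0, deviation payoff −$212 → loss $212.
$2555: truthful payoff $0, deviation payoff −$265 → loss $265.
Total loss = $440 + $1027 + $700 + $212 + $265 = $2644.
In a second-price auction your bid sets only whether you win, not what you pay, so bidding your true value is weakly dominant.

$2644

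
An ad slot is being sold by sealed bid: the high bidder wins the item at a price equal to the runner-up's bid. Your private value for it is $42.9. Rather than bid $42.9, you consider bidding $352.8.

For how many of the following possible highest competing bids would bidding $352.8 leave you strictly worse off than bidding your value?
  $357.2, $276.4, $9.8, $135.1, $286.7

3

The deviation hurts exactly when the highest competing bid lies strictly between $42.9 and $352.8 — overbidding then wins at a price above your value.
$357.2: above both → same outcome either way.
$276.4: inside the interval → strictly worse (loss $233.5).
$9.8: below both → same outcome either way.
$135.1: inside the interval → strictly worse (loss $92.2).
$286.7: inside the interval → strictly worse (loss $243.8).
Count: 3.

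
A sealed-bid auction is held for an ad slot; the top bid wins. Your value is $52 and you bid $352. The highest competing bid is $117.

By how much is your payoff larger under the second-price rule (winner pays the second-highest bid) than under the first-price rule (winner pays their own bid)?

$235

You have the highest bid, so you win under either rule.
Second-price: pay $117 → payoff −$65.
First-price: pay your own bid $352 → payoff −$300.
Difference = −$65 − (−$300) = $235.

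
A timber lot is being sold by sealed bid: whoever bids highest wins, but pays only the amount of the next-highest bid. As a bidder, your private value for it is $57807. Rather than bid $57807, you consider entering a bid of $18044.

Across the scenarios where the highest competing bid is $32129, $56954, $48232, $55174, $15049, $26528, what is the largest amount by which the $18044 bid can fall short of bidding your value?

$32129: truthful gives $25678, deviation gives $0 → loss $25678.
$56954: truthful gives $853, deviation gives $0 → loss $853.
$48232: truthful gives $9575, deviation gives $0 → loss $9575.
$55174: truthful gives $2633, deviation gives $0 → loss $2633.
$15049: same outcome either way → loss $0.
$26528: truthful gives $31279, deviation gives $0 → loss $31279.
Maximum loss: $31279.

$31279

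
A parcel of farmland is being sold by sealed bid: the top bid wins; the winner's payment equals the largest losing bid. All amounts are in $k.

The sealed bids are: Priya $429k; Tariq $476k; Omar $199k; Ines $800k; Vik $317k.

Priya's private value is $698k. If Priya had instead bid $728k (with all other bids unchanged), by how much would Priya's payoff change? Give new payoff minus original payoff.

The highest bid among the other bidders is $800k; Priya's bid doesn't change that.
Original bid $429k: Priya is not highest (top rival bid is $800k); payoff $0k.
Alternative bid $728k: Priya is not highest (top rival bid is $800k); payoff $0k.
Change in payoff = $0k − ($0k) = $0k.

$0k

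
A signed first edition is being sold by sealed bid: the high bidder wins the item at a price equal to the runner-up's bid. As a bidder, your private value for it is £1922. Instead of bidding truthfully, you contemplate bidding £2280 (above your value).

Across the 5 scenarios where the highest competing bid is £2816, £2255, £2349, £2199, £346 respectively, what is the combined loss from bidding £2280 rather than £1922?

£610

The deviation costs you only when the competing bid falls strictly between £1922 and £2280; elsewhere both bids give the same outcome.
£2816: outcomes coincide → loss £0.
£2255: truthful payoff £0, deviation payoff −£333 → loss £333.
£2349: outcomes coincide → loss £0.
£2199: truthful payoff £0, deviation payoff −£277 → loss £277.
£346: outcomes coincide → loss £0.
Total loss = £333 + £277 = £610.
Truthful bidding weakly dominates here: raising your bid can only win items priced above your value, and lowering it can only forfeit items priced below.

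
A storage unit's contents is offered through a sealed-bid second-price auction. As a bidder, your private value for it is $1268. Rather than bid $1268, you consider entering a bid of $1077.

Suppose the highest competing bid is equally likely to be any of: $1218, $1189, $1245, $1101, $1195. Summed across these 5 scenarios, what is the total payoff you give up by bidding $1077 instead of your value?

$392

The deviation costs you only when the competing bid falls strictly between $1077 and $1268; elsewhere both bids give the same outcome.
$1218: truthful payoff $50, deviation payoff $0 → loss $50.
$1189: truthful payoff $79, deviation payoff $0 → loss $79.
$1245: truthful payoff $23, deviation payoff $0 → loss $23.
$1101: truthful payoff $167, deviation payoff $0 → loss $167.
$1195: truthful payoff $73, deviation payoff $0 → loss $73.
Total loss = $50 + $79 + $23 + $167 + $73 = $392.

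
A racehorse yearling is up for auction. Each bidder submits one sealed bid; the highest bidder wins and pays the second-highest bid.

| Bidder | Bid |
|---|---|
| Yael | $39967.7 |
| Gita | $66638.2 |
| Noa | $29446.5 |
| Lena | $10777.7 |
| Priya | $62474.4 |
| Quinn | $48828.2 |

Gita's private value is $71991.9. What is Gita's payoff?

Highest bid: Gita at $66638.2, so Gita wins.
Second-highest bid: Priya at $62474.4 — that is the price the winner pays.
Gita's payoff = value − price = $71991.9 − $62474.4 = $9517.5.

$9517.5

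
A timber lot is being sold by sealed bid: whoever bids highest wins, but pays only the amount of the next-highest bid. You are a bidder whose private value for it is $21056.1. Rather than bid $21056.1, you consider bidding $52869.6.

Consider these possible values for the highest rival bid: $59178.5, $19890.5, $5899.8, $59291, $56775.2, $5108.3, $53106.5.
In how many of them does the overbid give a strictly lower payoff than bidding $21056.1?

0

The deviation hurts exactly when the highest competing bid lies strictly between $21056.1 and $52869.6 — overbidding then wins at a price above your value.
$59178.5: above both → same outcome either way.
$19890.5: below both → same outcome either way.
$5899.8: below both → same outcome either way.
$59291: above both → same outcome either way.
$56775.2: above both → same outcome either way.
$5108.3: below both → same outcome either way.
$53106.5: above both → same outcome either way.
Count: 0.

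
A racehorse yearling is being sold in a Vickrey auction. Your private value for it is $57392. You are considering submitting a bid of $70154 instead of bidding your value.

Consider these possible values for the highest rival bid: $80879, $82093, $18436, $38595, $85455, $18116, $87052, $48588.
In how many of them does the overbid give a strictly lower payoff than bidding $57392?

The deviation hurts exactly when the highest competing bid lies strictly between $57392 and $70154 — overbidding then wins at a price above your value.
$80879: above both → same outcome either way.
$82093: above both → same outcome either way.
$18436: below both → same outcome either way.
$38595: below both → same outcome either way.
$85455: above both → same outcome either way.
$18116: below both → same outcome either way.
$87052: above both → same outcome either way.
$48588: below both → same outcome either way.
Count: 0.

0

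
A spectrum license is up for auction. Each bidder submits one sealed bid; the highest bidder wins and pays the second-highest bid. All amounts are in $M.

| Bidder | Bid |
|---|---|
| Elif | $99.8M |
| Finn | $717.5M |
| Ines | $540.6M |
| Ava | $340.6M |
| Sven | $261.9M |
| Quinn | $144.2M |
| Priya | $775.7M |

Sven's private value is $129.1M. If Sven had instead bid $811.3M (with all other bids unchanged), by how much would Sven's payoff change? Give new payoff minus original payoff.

−$646.6M

The highest bid among the other bidders is $775.7M; Sven's bid doesn't change that.
Original bid $261.9M: Sven is not highest (top rival bid is $775.7M); payoff $0M.
Alternative bid $811.3M: Sven is highest, pays the top rival bid $775.7M; payoff $129.1M − $775.7M = −$646.6M.
Change in payoff = −$646.6M − ($0M) = −$646.6M.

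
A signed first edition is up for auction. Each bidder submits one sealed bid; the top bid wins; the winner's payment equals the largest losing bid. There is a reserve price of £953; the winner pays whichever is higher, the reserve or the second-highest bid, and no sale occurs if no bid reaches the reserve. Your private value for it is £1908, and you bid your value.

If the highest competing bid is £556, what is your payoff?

Your bid £1908 is the highest and exceeds the reserve.
Price = max(second-highest bid, reserve) = max(£556, £953) = £953.
Payoff = £1908 − £953 = £955.

£955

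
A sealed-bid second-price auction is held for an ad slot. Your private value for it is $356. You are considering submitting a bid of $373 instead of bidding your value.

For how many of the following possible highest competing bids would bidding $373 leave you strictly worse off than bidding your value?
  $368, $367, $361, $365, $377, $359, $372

6

The deviation hurts exactly when the highest competing bid lies strictly between $356 and $373 — overbidding then wins at a price above your value.
$368: inside the interval → strictly worse (loss $12).
$367: inside the interval → strictly worse (loss $11).
$361: inside the interval → strictly worse (loss $5).
$365: inside the interval → strictly worse (loss $9).
$377: above both → same outcome either way.
$359: inside the interval → strictly worse (loss $3).
$372: inside the interval → strictly worse (loss $16).
Count: 6.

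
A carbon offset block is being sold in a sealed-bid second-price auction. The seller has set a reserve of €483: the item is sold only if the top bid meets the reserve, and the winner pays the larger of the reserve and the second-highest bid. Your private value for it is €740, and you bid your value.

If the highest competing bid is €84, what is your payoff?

Your bid €740 is the highest and exceeds the reserve.
Price = max(second-highest bid, reserve) = max(€84, €483) = €483.
Payoff = €740 − €483 = €257.

€257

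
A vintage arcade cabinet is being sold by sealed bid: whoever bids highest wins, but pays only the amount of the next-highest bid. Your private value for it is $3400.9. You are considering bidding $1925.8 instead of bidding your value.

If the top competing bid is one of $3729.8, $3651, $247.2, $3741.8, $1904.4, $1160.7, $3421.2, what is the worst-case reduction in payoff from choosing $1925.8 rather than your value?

$3729.8: same outcome either way → loss $0.
$3651: same outcome either way → loss $0.
$247.2: same outcome either way → loss $0.
$3741.8: same outcome either way → loss $0.
$1904.4: same outcome either way → loss $0.
$1160.7: same outcome either way → loss $0.
$3421.2: same outcome either way → loss $0.
Maximum loss: $0.

$0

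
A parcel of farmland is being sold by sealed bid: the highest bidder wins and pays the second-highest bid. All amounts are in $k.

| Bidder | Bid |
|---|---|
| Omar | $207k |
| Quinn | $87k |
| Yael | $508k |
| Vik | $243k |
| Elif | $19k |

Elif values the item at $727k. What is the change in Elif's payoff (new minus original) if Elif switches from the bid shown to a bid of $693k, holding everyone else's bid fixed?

The highest bid among the other bidders is $508k; Elif's bid doesn't change that.
Original bid $19k: Elif is not highest (top rival bid is $508k); payoff $0k.
Alternative bid $693k: Elif is highest, pays the top rival bid $508k; payoff $727k − $508k = $219k.
Change in payoff = $219k − ($0k) = $219k.

$219k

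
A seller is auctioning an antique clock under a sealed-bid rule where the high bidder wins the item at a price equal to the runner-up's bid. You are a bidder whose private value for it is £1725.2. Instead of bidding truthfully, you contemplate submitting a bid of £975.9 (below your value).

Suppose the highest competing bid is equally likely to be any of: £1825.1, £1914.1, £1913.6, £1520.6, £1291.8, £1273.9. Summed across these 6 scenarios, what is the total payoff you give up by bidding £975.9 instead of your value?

£1089.3

The deviation costs you only when the competing bid falls strictly between £975.9 and £1725.2; elsewhere both bids give the same outcome.
£1825.1: outcomes coincide → loss £0.
£1914.1: outcomes coincide → loss £0.
£1913.6: outcomes coincide → loss £0.
£1520.6: truthful payoff £204.6, deviation payoff £0 → loss £204.6.
£1291.8: truthful payoff £433.4, deviation payoff £0 → loss £433.4.
£1273.9: truthful payoff £451.3, deviation payoff £0 → loss £451.3.
Total loss = £204.6 + £433.4 + £451.3 = £1089.3.
Because the price is fixed by the runner-up's bid, deviating from your value can only change a good outcome into a bad one — never the reverse.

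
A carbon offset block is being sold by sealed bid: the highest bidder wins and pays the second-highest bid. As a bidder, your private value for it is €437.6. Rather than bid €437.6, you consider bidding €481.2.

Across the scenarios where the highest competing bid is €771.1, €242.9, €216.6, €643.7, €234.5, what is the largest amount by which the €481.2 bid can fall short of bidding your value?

€771.1: same outcome either way → loss €0.
€242.9: same outcome either way → loss €0.
€216.6: same outcome either way → loss €0.
€643.7: same outcome either way → loss €0.
€234.5: same outcome either way → loss €0.
Maximum loss: €0.

€0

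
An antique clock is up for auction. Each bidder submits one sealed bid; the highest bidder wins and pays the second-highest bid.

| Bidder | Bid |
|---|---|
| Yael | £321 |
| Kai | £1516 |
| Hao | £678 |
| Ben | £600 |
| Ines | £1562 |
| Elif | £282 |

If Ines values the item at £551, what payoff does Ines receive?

−£965

Highest bid: Ines at £1562, so Ines wins.
Second-highest bid: Kai at £1516 — that is the price the winner pays.
Ines's payoff = value − price = £551 − £1516 = −£965.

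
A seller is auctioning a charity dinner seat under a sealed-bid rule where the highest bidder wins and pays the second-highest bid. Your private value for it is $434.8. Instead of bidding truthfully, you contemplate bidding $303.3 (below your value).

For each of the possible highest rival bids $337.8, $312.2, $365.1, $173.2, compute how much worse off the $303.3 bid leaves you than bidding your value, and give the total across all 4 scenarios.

$289.3

The deviation costs you only when the competing bid falls strictly between $303.3 and $434.8; elsewhere both bids give the same outcome.
$337.8: truthful payoff $97, deviation payoff $0 → loss $97.
$312.2: truthful payoff $122.6, deviation payoff $0 → loss $122.6.
$365.1: truthful payoff $69.7, deviation payoff $0 → loss $69.7.
$173.2: outcomes coincide → loss $0.
Total loss = $97 + $122.6 + $69.7 = $289.3.
In a second-price auction your bid sets only whether you win, not what you pay, so bidding your true value is weakly dominant.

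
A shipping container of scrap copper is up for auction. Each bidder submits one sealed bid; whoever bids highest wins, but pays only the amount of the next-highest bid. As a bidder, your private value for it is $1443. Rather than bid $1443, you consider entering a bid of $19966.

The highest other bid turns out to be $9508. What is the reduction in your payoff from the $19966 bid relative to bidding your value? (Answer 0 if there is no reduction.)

$8065

Bidding your value $1443: you lose (since $1443 < $9508). Payoff $0.
Bidding $19966: you win and pay $9508. Payoff $1443 − $9508 = −$8065.
The competing bid $9508 lies between your value and your inflated bid, so overbidding wins an item priced above your value.
Loss from deviating = $0 − (−$8065) = $8065.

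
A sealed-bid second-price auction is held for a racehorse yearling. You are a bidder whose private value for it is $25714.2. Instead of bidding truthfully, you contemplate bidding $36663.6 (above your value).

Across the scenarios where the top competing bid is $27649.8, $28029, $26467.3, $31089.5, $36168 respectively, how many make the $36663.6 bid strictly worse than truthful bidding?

5

The deviation hurts exactly when the highest competing bid lies strictly between $25714.2 and $36663.6 — overbidding then wins at a price above your value.
$27649.8: inside the interval → strictly worse (loss $1935.6).
$28029: inside the interval → strictly worse (loss $2314.8).
$26467.3: inside the interval → strictly worse (loss $753.1).
$31089.5: inside the interval → strictly worse (loss $5375.3).
$36168: inside the interval → strictly worse (loss $10453.8).
Count: 5.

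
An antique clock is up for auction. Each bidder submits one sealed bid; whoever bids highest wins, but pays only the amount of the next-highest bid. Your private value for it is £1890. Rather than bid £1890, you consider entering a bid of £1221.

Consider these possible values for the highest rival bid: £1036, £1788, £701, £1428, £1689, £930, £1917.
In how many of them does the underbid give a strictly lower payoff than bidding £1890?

3

The deviation hurts exactly when the highest competing bid lies strictly between £1221 and £1890 — underbidding then forfeits a profitable win.
£1036: below both → same outcome either way.
£1788: inside the interval → strictly worse (loss £102).
£701: below both → same outcome either way.
£1428: inside the interval → strictly worse (loss £462).
£1689: inside the interval → strictly worse (loss £201).
£930: below both → same outcome either way.
£1917: above both → same outcome either way.
Count: 3.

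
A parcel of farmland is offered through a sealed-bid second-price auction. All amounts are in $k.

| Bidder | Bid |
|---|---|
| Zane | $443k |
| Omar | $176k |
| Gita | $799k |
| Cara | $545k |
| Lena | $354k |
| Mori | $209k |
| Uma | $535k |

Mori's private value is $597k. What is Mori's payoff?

Highest bid: Gita at $799k, so Gita wins.
Second-highest bid: Cara at $545k — that is the price the winner pays.
Mori did not win, so Mori pays nothing and receives nothing: payoff $0k.

$0k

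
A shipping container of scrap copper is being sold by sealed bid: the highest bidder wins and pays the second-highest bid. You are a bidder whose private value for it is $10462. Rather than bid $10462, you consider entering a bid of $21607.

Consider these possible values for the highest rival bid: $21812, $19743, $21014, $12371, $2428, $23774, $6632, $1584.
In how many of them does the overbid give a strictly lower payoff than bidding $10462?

The deviation hurts exactly when the highest competing bid lies strictly between $10462 and $21607 — overbidding then wins at a price above your value.
$21812: above both → same outcome either way.
$19743: inside the interval → strictly worse (loss $9281).
$21014: inside the interval → strictly worse (loss $10552).
$12371: inside the interval → strictly worse (loss $1909).
$2428: below both → same outcome either way.
$23774: above both → same outcome either way.
$6632: below both → same outcome either way.
$1584: below both → same outcome either way.
Count: 3.

3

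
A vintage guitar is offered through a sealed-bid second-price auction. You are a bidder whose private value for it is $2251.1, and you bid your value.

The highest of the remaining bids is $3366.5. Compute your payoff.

$0

Your bid $2251.1 is below the highest competing bid $3366.5, so you lose.
A losing bidder pays nothing and receives nothing: payoff = $0.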